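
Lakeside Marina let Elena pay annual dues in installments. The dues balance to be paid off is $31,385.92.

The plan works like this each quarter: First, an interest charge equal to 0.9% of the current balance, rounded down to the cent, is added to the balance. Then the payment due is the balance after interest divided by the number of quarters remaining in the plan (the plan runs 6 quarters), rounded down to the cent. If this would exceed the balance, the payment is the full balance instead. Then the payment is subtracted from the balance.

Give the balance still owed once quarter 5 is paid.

$5,470.66

Quarter 1: opening $31,385.92; interest $282.47 → $31,668.39; payment $5,278.06; balance $26,390.33
Quarter 2: opening $26,390.33; interest $237.51 → $26,627.84; payment $5,325.56; balance $21,302.28
Quarter 3: opening $21,302.28; interest $191.72 → $21,494.00; payment $5,373.50; balance $16,120.50
Quarter 4: opening $16,120.50; interest $145.08 → $16,265.58; payment $5,421.86; balance $10,843.72
Quarter 5: opening $10,843.72; interest $97.59 → $10,941.31; payment $5,470.65; balance $5,470.66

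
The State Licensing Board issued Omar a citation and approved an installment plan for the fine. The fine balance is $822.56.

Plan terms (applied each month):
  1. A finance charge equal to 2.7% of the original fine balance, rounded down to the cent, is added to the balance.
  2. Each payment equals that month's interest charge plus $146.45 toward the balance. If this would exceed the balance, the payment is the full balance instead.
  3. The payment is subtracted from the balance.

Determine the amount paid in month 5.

$168.65

Month 1: opening $822.56; interest $22.20 → $844.76; payment $168.65; balance $676.11
Month 2: opening $676.11; interest $22.20 → $698.31; payment $168.65; balance $529.66
Month 3: opening $529.66; interest $22.20 → $551.86; payment $168.65; balance $383.21
Month 4: opening $383.21; interest $22.20 → $405.41; payment $168.65; balance $236.76
Month 5: opening $236.76; interest $22.20 → $258.96; payment $168.65; balance $90.31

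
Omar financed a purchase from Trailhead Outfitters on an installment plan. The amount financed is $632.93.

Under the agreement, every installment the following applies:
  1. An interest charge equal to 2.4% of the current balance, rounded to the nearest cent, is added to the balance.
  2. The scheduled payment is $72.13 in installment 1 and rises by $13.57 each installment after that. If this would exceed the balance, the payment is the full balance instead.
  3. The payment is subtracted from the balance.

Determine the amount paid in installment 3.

$99.27

Installment 1: opening $632.93; interest $15.19 → $648.12; payment $72.13; balance $575.99
Installment 2: opening $575.99; interest $13.82 → $589.81; payment $85.70; balance $504.11
Installment 3: opening $504.11; interest $12.10 → $516.21; payment $99.27; balance $416.94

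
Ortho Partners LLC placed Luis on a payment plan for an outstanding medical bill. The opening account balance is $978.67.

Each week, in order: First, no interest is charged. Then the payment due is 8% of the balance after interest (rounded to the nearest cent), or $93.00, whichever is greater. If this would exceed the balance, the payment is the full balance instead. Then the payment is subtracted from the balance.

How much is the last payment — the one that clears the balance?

# | Opening | Payment | End bal
1 | $978.67 | $93.00 | $885.67
2 | $885.67 | $93.00 | $792.67
3 | $792.67 | $93.00 | $699.67
4 | $699.67 | $93.00 | $606.67
5 | $606.67 | $93.00 | $513.67
6 | $513.67 | $93.00 | $420.67
7 | $420.67 | $93.00 | $327.67
8 | $327.67 | $93.00 | $234.67
9 | $234.67 | $93.00 | $141.67
10 | $141.67 | $93.00 | $48.67
11 | $48.67 | $48.67 | $0.00

$48.67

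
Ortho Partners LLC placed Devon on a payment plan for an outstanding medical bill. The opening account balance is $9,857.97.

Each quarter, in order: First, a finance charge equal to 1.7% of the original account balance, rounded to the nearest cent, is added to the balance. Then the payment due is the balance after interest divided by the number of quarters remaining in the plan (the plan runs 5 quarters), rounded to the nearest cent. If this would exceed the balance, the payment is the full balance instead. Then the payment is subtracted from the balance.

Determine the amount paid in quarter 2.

$2,047.01

# | Opening | Interest | Payment | End bal
1 | $9,857.97 | $167.59 | $2,005.11 | $8,020.45
2 | $8,020.45 | $167.59 | $2,047.01 | $6,141.03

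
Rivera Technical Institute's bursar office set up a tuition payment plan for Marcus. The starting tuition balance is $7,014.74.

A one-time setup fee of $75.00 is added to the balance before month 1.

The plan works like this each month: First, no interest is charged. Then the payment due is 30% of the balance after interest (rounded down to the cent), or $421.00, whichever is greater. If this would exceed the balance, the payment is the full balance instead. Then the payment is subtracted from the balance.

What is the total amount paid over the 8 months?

Month 1: $7,089.74 − $2,126.92 → $4,962.82
Month 2: $4,962.82 − $1,488.84 → $3,473.98
Month 3: $3,473.98 − $1,042.19 → $2,431.79
Month 4: $2,431.79 − $729.53 → $1,702.26
Month 5: $1,702.26 − $510.67 → $1,191.59
Month 6: $1,191.59 − $421.00 → $770.59
Month 7: $770.59 − $421.00 → $349.59
Month 8: $349.59 − $349.59 → $0.00
Total paid: $7,089.74

$7,089.74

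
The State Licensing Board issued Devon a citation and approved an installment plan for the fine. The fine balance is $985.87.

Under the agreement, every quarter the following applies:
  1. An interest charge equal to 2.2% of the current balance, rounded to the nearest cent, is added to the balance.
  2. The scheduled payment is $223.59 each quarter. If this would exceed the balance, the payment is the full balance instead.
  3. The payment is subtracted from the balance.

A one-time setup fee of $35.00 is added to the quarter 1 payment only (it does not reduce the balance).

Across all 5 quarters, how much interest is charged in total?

Quarter 1: $985.87 +$21.69 interest = $1,007.56; pay $223.59 (+ $35.00 fee) → $783.97
Quarter 2: $783.97 +$17.25 interest = $801.22; pay $223.59 → $577.63
Quarter 3: $577.63 +$12.71 interest = $590.34; pay $223.59 → $366.75
Quarter 4: $366.75 +$8.07 interest = $374.82; pay $223.59 → $151.23
Quarter 5: $151.23 +$3.33 interest = $154.56; pay $154.56 → $0.00
Total interest: $21.69 + $17.25 + $12.71 + $8.07 + $3.33 = $63.05

$63.05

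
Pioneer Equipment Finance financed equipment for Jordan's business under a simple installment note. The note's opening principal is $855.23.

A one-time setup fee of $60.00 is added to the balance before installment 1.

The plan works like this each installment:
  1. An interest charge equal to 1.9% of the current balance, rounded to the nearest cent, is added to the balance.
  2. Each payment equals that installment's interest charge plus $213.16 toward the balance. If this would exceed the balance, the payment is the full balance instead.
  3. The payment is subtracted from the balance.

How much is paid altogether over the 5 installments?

Installment 1: opening $915.23; interest $17.39 → $932.62; payment $230.55; balance $702.07
Installment 2: opening $702.07; interest $13.34 → $715.41; payment $226.50; balance $488.91
Installment 3: opening $488.91; interest $9.29 → $498.20; payment $222.45; balance $275.75
Installment 4: opening $275.75; interest $5.24 → $280.99; payment $218.40; balance $62.59
Installment 5: opening $62.59; interest $1.19 → $63.78; payment $63.78; balance $0.00
Total paid: $961.68

$961.68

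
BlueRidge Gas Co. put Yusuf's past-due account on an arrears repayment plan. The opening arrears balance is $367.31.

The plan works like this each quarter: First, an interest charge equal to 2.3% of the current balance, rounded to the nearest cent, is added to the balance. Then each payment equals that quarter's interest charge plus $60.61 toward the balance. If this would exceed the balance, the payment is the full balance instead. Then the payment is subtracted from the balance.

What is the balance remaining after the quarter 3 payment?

$185.48

# | Opening | Interest | Payment | End bal
1 | $367.31 | $8.45 | $69.06 | $306.70
2 | $306.70 | $7.05 | $67.66 | $246.09
3 | $246.09 | $5.66 | $66.27 | $185.48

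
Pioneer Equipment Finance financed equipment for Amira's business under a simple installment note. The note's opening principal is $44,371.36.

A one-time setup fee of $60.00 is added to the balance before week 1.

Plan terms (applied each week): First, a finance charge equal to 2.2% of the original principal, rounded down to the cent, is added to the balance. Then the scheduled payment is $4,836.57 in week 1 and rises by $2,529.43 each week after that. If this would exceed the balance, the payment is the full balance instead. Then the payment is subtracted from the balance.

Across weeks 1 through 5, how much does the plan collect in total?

$49,312.16

Week 1: $44,431.36 +$976.16 interest = $45,407.52; pay $4,836.57 → $40,570.95
Week 2: $40,570.95 +$976.16 interest = $41,547.11; pay $7,366.00 → $34,181.11
Week 3: $34,181.11 +$976.16 interest = $35,157.27; pay $9,895.43 → $25,261.84
Week 4: $25,261.84 +$976.16 interest = $26,238.00; pay $12,424.86 → $13,813.14
Week 5: $13,813.14 +$976.16 interest = $14,789.30; pay $14,789.30 → $0.00
Total paid: $49,312.16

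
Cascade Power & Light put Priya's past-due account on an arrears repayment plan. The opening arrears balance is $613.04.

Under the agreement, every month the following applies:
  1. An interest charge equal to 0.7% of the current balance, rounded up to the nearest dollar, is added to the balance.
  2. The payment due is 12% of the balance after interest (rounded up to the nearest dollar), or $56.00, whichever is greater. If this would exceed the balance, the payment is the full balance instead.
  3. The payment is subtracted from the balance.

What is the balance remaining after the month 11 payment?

$0.00

Month 1: opening $613.04; interest $5.00 → $618.04; payment $75.00; balance $543.04
Month 2: opening $543.04; interest $4.00 → $547.04; payment $66.00; balance $481.04
Month 3: opening $481.04; interest $4.00 → $485.04; payment $59.00; balance $426.04
Month 4: opening $426.04; interest $3.00 → $429.04; payment $56.00; balance $373.04
Month 5: opening $373.04; interest $3.00 → $376.04; payment $56.00; balance $320.04
Month 6: opening $320.04; interest $3.00 → $323.04; payment $56.00; balance $267.04
Month 7: opening $267.04; interest $2.00 → $269.04; payment $56.00; balance $213.04
Month 8: opening $213.04; interest $2.00 → $215.04; payment $56.00; balance $159.04
Month 9: opening $159.04; interest $2.00 → $161.04; payment $56.00; balance $105.04
Month 10: opening $105.04; interest $1.00 → $106.04; payment $56.00; balance $50.04
Month 11: opening $50.04; interest $1.00 → $51.04; payment $51.04; balance $0.00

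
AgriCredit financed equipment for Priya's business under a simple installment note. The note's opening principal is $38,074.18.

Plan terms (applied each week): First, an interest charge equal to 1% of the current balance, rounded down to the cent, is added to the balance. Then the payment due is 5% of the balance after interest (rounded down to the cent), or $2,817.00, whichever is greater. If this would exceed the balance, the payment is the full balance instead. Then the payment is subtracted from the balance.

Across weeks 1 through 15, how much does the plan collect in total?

$41,112.92

# | Opening | Interest | Payment | End bal
1 | $38,074.18 | $380.74 | $2,817.00 | $35,637.92
2 | $35,637.92 | $356.37 | $2,817.00 | $33,177.29
3 | $33,177.29 | $331.77 | $2,817.00 | $30,692.06
4 | $30,692.06 | $306.92 | $2,817.00 | $28,181.98
5 | $28,181.98 | $281.81 | $2,817.00 | $25,646.79
6 | $25,646.79 | $256.46 | $2,817.00 | $23,086.25
7 | $23,086.25 | $230.86 | $2,817.00 | $20,500.11
8 | $20,500.11 | $205.00 | $2,817.00 | $17,888.11
9 | $17,888.11 | $178.88 | $2,817.00 | $15,249.99
10 | $15,249.99 | $152.49 | $2,817.00 | $12,585.48
11 | $12,585.48 | $125.85 | $2,817.00 | $9,894.33
12 | $9,894.33 | $98.94 | $2,817.00 | $7,176.27
13 | $7,176.27 | $71.76 | $2,817.00 | $4,431.03
14 | $4,431.03 | $44.31 | $2,817.00 | $1,658.34
15 | $1,658.34 | $16.58 | $1,674.92 | $0.00
Total paid: $41,112.92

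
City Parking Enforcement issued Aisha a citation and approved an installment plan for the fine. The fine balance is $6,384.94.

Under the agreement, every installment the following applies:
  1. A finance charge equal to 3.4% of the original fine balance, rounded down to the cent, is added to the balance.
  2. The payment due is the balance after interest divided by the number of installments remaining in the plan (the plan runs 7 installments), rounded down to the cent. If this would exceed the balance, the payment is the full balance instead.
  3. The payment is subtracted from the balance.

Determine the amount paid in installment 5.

Installment 1: $6,384.94 +$217.08 interest = $6,602.02; pay $943.14 → $5,658.88
Installment 2: $5,658.88 +$217.08 interest = $5,875.96; pay $979.32 → $4,896.64
Installment 3: $4,896.64 +$217.08 interest = $5,113.72; pay $1,022.74 → $4,090.98
Installment 4: $4,090.98 +$217.08 interest = $4,308.06; pay $1,077.01 → $3,231.05
Installment 5: $3,231.05 +$217.08 interest = $3,448.13; pay $1,149.37 → $2,298.76

$1,149.37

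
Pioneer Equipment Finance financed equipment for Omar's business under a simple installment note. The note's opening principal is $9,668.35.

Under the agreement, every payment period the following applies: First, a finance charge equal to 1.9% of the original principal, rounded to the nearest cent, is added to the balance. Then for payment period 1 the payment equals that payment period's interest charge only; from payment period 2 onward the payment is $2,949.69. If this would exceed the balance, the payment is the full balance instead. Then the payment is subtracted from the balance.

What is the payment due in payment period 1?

Payment period 1: opening $9,668.35; interest $183.70 → $9,852.05; payment $183.70; balance $9,668.35

$183.70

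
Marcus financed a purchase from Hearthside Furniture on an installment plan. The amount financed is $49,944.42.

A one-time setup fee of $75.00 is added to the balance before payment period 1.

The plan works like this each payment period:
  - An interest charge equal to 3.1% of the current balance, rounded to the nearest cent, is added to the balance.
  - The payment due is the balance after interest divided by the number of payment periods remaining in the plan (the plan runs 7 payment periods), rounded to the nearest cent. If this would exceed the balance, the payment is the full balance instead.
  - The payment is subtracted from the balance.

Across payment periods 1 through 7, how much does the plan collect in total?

$56,621.65

Payment period 1: opening $50,019.42; interest $1,550.60 → $51,570.02; payment $7,367.15; balance $44,202.87
Payment period 2: opening $44,202.87; interest $1,370.29 → $45,573.16; payment $7,595.53; balance $37,977.63
Payment period 3: opening $37,977.63; interest $1,177.31 → $39,154.94; payment $7,830.99; balance $31,323.95
Payment period 4: opening $31,323.95; interest $971.04 → $32,294.99; payment $8,073.75; balance $24,221.24
Payment period 5: opening $24,221.24; interest $750.86 → $24,972.10; payment $8,324.03; balance $16,648.07
Payment period 6: opening $16,648.07; interest $516.09 → $17,164.16; payment $8,582.08; balance $8,582.08
Payment period 7: opening $8,582.08; interest $266.04 → $8,848.12; payment $8,848.12; balance $0.00
Total paid: $56,621.65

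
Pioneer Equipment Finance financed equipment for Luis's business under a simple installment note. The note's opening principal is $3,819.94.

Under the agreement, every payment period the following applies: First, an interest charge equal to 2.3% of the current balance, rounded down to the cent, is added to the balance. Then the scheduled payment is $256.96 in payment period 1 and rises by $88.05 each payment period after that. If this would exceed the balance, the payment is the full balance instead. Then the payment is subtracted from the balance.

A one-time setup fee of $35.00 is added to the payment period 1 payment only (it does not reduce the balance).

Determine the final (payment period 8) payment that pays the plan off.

$644.20

Payment period 1: $3,819.94 +$87.85 interest = $3,907.79; pay $256.96 (+ $35.00 fee) → $3,650.83
Payment period 2: $3,650.83 +$83.96 interest = $3,734.79; pay $345.01 → $3,389.78
Payment period 3: $3,389.78 +$77.96 interest = $3,467.74; pay $433.06 → $3,034.68
Payment period 4: $3,034.68 +$69.79 interest = $3,104.47; pay $521.11 → $2,583.36
Payment period 5: $2,583.36 +$59.41 interest = $2,642.77; pay $609.16 → $2,033.61
Payment period 6: $2,033.61 +$46.77 interest = $2,080.38; pay $697.21 → $1,383.17
Payment period 7: $1,383.17 +$31.81 interest = $1,414.98; pay $785.26 → $629.72
Payment period 8: $629.72 +$14.48 interest = $644.20; pay $644.20 → $0.00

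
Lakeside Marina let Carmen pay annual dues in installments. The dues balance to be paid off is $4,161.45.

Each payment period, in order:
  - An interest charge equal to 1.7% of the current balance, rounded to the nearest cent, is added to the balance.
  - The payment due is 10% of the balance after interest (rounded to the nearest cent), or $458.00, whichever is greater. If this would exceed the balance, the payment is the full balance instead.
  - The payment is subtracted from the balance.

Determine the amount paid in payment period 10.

Payment period 1: opening $4,161.45; interest $70.74 → $4,232.19; payment $458.00; balance $3,774.19
Payment period 2: opening $3,774.19; interest $64.16 → $3,838.35; payment $458.00; balance $3,380.35
Payment period 3: opening $3,380.35; interest $57.47 → $3,437.82; payment $458.00; balance $2,979.82
Payment period 4: opening $2,979.82; interest $50.66 → $3,030.48; payment $458.00; balance $2,572.48
Payment period 5: opening $2,572.48; interest $43.73 → $2,616.21; payment $458.00; balance $2,158.21
Payment period 6: opening $2,158.21; interest $36.69 → $2,194.90; payment $458.00; balance $1,736.90
Payment period 7: opening $1,736.90; interest $29.53 → $1,766.43; payment $458.00; balance $1,308.43
Payment period 8: opening $1,308.43; interest $22.24 → $1,330.67; payment $458.00; balance $872.67
Payment period 9: opening $872.67; interest $14.84 → $887.51; payment $458.00; balance $429.51
Payment period 10: opening $429.51; interest $7.30 → $436.81; payment $436.81; balance $0.00

$436.81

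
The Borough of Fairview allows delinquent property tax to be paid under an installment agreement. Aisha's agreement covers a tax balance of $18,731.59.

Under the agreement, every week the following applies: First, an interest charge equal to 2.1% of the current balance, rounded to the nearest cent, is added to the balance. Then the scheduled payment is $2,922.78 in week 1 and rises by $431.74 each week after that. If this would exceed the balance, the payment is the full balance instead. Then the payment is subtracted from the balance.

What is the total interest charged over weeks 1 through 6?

Week 1: opening $18,731.59; interest $393.36 → $19,124.95; payment $2,922.78; balance $16,202.17
Week 2: opening $16,202.17; interest $340.25 → $16,542.42; payment $3,354.52; balance $13,187.90
Week 3: opening $13,187.90; interest $276.95 → $13,464.85; payment $3,786.26; balance $9,678.59
Week 4: opening $9,678.59; interest $203.25 → $9,881.84; payment $4,218.00; balance $5,663.84
Week 5: opening $5,663.84; interest $118.94 → $5,782.78; payment $4,649.74; balance $1,133.04
Week 6: opening $1,133.04; interest $23.79 → $1,156.83; payment $1,156.83; balance $0.00
Total interest: $393.36 + $340.25 + $276.95 + $203.25 + $118.94 + $23.79 = $1,356.54

$1,356.54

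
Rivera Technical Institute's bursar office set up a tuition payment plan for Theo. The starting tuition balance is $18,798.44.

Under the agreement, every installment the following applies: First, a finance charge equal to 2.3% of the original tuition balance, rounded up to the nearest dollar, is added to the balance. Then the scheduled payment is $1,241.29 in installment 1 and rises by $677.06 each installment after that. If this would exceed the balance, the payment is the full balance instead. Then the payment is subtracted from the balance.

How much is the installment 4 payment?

Installment 1: $18,798.44 +$433.00 interest = $19,231.44; pay $1,241.29 → $17,990.15
Installment 2: $17,990.15 +$433.00 interest = $18,423.15; pay $1,918.35 → $16,504.80
Installment 3: $16,504.80 +$433.00 interest = $16,937.80; pay $2,595.41 → $14,342.39
Installment 4: $14,342.39 +$433.00 interest = $14,775.39; pay $3,272.47 → $11,502.92

$3,272.47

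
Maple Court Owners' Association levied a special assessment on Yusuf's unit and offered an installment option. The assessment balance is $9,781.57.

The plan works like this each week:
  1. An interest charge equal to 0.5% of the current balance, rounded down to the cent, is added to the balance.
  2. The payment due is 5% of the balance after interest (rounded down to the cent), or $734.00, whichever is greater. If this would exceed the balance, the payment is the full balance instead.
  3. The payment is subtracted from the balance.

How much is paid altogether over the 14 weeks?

Week 1: $9,781.57 +$48.90 interest = $9,830.47; pay $734.00 → $9,096.47
Week 2: $9,096.47 +$45.48 interest = $9,141.95; pay $734.00 → $8,407.95
Week 3: $8,407.95 +$42.03 interest = $8,449.98; pay $734.00 → $7,715.98
Week 4: $7,715.98 +$38.57 interest = $7,754.55; pay $734.00 → $7,020.55
Week 5: $7,020.55 +$35.10 interest = $7,055.65; pay $734.00 → $6,321.65
Week 6: $6,321.65 +$31.60 interest = $6,353.25; pay $734.00 → $5,619.25
Week 7: $5,619.25 +$28.09 interest = $5,647.34; pay $734.00 → $4,913.34
Week 8: $4,913.34 +$24.56 interest = $4,937.90; pay $734.00 → $4,203.90
Week 9: $4,203.90 +$21.01 interest = $4,224.91; pay $734.00 → $3,490.91
Week 10: $3,490.91 +$17.45 interest = $3,508.36; pay $734.00 → $2,774.36
Week 11: $2,774.36 +$13.87 interest = $2,788.23; pay $734.00 → $2,054.23
Week 12: $2,054.23 +$10.27 interest = $2,064.50; pay $734.00 → $1,330.50
Week 13: $1,330.50 +$6.65 interest = $1,337.15; pay $734.00 → $603.15
Week 14: $603.15 +$3.01 interest = $606.16; pay $606.16 → $0.00
Total paid: $10,148.16

$10,148.16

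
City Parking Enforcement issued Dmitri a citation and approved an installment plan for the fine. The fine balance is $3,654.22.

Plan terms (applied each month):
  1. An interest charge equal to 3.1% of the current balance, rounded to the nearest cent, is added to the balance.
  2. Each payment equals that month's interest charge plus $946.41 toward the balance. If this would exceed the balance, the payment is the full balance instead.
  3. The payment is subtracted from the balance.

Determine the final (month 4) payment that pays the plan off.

$840.25

Month 1: opening $3,654.22; interest $113.28 → $3,767.50; payment $1,059.69; balance $2,707.81
Month 2: opening $2,707.81; interest $83.94 → $2,791.75; payment $1,030.35; balance $1,761.40
Month 3: opening $1,761.40; interest $54.60 → $1,816.00; payment $1,001.01; balance $814.99
Month 4: opening $814.99; interest $25.26 → $840.25; payment $840.25; balance $0.00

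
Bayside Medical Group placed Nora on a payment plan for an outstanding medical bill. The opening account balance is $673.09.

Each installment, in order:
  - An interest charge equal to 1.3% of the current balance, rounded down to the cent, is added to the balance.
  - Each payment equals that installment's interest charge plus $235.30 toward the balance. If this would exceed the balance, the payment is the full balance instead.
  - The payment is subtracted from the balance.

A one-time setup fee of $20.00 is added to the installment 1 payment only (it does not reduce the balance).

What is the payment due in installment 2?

$240.99

Installment 1: $673.09 +$8.75 interest = $681.84; pay $244.05 (+ $20.00 fee) → $437.79
Installment 2: $437.79 +$5.69 interest = $443.48; pay $240.99 → $202.49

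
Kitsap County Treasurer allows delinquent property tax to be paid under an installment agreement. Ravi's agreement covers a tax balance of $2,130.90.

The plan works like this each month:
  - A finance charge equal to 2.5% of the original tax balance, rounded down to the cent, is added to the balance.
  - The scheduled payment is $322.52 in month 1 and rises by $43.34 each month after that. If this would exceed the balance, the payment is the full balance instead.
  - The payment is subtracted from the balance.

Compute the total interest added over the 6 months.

# | Opening | Interest | Payment | End bal
1 | $2,130.90 | $53.27 | $322.52 | $1,861.65
2 | $1,861.65 | $53.27 | $365.86 | $1,549.06
3 | $1,549.06 | $53.27 | $409.20 | $1,193.13
4 | $1,193.13 | $53.27 | $452.54 | $793.86
5 | $793.86 | $53.27 | $495.88 | $351.25
6 | $351.25 | $53.27 | $404.52 | $0.00
Total interest: $53.27 + $53.27 + $53.27 + $53.27 + $53.27 + $53.27 = $319.62

$319.62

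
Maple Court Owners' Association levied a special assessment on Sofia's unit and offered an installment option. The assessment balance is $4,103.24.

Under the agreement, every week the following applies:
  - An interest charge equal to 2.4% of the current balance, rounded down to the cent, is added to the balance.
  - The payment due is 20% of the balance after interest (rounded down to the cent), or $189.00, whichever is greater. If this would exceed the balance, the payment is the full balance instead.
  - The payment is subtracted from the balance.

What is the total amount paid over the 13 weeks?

$4,595.70

Week 1: opening $4,103.24; interest $98.47 → $4,201.71; payment $840.34; balance $3,361.37
Week 2: opening $3,361.37; interest $80.67 → $3,442.04; payment $688.40; balance $2,753.64
Week 3: opening $2,753.64; interest $66.08 → $2,819.72; payment $563.94; balance $2,255.78
Week 4: opening $2,255.78; interest $54.13 → $2,309.91; payment $461.98; balance $1,847.93
Week 5: opening $1,847.93; interest $44.35 → $1,892.28; payment $378.45; balance $1,513.83
Week 6: opening $1,513.83; interest $36.33 → $1,550.16; payment $310.03; balance $1,240.13
Week 7: opening $1,240.13; interest $29.76 → $1,269.89; payment $253.97; balance $1,015.92
Week 8: opening $1,015.92; interest $24.38 → $1,040.30; payment $208.06; balance $832.24
Week 9: opening $832.24; interest $19.97 → $852.21; payment $189.00; balance $663.21
Week 10: opening $663.21; interest $15.91 → $679.12; payment $189.00; balance $490.12
Week 11: opening $490.12; interest $11.76 → $501.88; payment $189.00; balance $312.88
Week 12: opening $312.88; interest $7.50 → $320.38; payment $189.00; balance $131.38
Week 13: opening $131.38; interest $3.15 → $134.53; payment $134.53; balance $0.00
Total paid: $4,595.70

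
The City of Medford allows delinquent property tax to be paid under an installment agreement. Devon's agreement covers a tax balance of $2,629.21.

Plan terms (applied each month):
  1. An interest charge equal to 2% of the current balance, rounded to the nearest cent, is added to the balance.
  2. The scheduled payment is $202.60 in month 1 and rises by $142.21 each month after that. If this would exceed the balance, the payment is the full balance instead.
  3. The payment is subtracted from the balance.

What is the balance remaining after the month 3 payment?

# | Opening | Interest | Payment | End bal
1 | $2,629.21 | $52.58 | $202.60 | $2,479.19
2 | $2,479.19 | $49.58 | $344.81 | $2,183.96
3 | $2,183.96 | $43.68 | $487.02 | $1,740.62

$1,740.62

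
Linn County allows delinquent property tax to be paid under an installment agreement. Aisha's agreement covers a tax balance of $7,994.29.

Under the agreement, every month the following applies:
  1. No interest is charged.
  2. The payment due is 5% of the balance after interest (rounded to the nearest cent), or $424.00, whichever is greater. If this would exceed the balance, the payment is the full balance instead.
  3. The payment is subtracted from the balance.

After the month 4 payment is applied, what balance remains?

$6,298.29

Month 1: $7,994.29 − $424.00 → $7,570.29
Month 2: $7,570.29 − $424.00 → $7,146.29
Month 3: $7,146.29 − $424.00 → $6,722.29
Month 4: $6,722.29 − $424.00 → $6,298.29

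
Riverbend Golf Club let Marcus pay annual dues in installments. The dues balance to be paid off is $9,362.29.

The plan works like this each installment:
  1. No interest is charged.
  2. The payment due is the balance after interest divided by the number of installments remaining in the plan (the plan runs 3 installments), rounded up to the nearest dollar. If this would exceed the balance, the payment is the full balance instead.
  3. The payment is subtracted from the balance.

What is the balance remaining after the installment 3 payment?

# | Opening | Payment | End bal
1 | $9,362.29 | $3,121.00 | $6,241.29
2 | $6,241.29 | $3,121.00 | $3,120.29
3 | $3,120.29 | $3,120.29 | $0.00

$0.00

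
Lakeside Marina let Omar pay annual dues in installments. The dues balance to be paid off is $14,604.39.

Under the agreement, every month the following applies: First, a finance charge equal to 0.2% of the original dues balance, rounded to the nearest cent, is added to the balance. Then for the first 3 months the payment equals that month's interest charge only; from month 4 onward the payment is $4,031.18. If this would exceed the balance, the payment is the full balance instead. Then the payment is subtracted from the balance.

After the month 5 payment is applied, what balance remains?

$6,600.45

# | Opening | Interest | Payment | End bal
1 | $14,604.39 | $29.21 | $29.21 | $14,604.39
2 | $14,604.39 | $29.21 | $29.21 | $14,604.39
3 | $14,604.39 | $29.21 | $29.21 | $14,604.39
4 | $14,604.39 | $29.21 | $4,031.18 | $10,602.42
5 | $10,602.42 | $29.21 | $4,031.18 | $6,600.45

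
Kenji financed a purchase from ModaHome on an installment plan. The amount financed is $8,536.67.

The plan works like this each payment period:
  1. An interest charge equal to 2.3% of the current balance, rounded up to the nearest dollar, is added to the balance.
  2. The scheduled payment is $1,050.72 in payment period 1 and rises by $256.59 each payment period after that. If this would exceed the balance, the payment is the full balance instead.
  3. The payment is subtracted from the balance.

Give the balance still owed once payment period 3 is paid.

# | Opening | Interest | Payment | End bal
1 | $8,536.67 | $197.00 | $1,050.72 | $7,682.95
2 | $7,682.95 | $177.00 | $1,307.31 | $6,552.64
3 | $6,552.64 | $151.00 | $1,563.90 | $5,139.74

$5,139.74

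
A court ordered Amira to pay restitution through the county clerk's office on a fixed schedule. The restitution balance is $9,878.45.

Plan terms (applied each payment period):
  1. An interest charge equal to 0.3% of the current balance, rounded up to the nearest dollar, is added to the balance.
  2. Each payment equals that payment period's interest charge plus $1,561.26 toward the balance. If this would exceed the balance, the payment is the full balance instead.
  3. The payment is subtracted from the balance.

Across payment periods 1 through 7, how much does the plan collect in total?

$9,990.45

Payment period 1: $9,878.45 +$30.00 interest = $9,908.45; pay $1,591.26 → $8,317.19
Payment period 2: $8,317.19 +$25.00 interest = $8,342.19; pay $1,586.26 → $6,755.93
Payment period 3: $6,755.93 +$21.00 interest = $6,776.93; pay $1,582.26 → $5,194.67
Payment period 4: $5,194.67 +$16.00 interest = $5,210.67; pay $1,577.26 → $3,633.41
Payment period 5: $3,633.41 +$11.00 interest = $3,644.41; pay $1,572.26 → $2,072.15
Payment period 6: $2,072.15 +$7.00 interest = $2,079.15; pay $1,568.26 → $510.89
Payment period 7: $510.89 +$2.00 interest = $512.89; pay $512.89 → $0.00
Total paid: $9,990.45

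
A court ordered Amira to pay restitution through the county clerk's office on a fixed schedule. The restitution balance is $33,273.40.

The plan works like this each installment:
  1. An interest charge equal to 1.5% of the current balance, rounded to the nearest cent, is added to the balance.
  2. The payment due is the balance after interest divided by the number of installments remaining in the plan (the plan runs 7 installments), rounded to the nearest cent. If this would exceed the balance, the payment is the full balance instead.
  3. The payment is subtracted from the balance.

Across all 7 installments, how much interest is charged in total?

$2,057.44

# | Opening | Interest | Payment | End bal
1 | $33,273.40 | $499.10 | $4,824.64 | $28,947.86
2 | $28,947.86 | $434.22 | $4,897.01 | $24,485.07
3 | $24,485.07 | $367.28 | $4,970.47 | $19,881.88
4 | $19,881.88 | $298.23 | $5,045.03 | $15,135.08
5 | $15,135.08 | $227.03 | $5,120.70 | $10,241.41
6 | $10,241.41 | $153.62 | $5,197.52 | $5,197.51
7 | $5,197.51 | $77.96 | $5,275.47 | $0.00
Total interest: $499.10 + $434.22 + $367.28 + $298.23 + $227.03 + $153.62 + $77.96 = $2,057.44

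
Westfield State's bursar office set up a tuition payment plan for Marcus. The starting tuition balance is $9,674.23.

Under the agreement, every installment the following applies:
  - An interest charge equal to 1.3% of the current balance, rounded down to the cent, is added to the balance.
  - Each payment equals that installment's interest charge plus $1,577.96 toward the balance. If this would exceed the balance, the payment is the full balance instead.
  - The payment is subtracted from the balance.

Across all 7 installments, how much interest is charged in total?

$449.54

# | Opening | Interest | Payment | End bal
1 | $9,674.23 | $125.76 | $1,703.72 | $8,096.27
2 | $8,096.27 | $105.25 | $1,683.21 | $6,518.31
3 | $6,518.31 | $84.73 | $1,662.69 | $4,940.35
4 | $4,940.35 | $64.22 | $1,642.18 | $3,362.39
5 | $3,362.39 | $43.71 | $1,621.67 | $1,784.43
6 | $1,784.43 | $23.19 | $1,601.15 | $206.47
7 | $206.47 | $2.68 | $209.15 | $0.00
Total interest: $125.76 + $105.25 + $84.73 + $64.22 + $43.71 + $23.19 + $2.68 = $449.54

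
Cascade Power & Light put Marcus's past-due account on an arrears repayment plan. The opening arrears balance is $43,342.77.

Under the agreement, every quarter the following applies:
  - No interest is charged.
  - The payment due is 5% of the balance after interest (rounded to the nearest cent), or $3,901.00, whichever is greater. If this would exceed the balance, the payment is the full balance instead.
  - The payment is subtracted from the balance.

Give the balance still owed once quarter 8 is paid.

Quarter 1: opening $43,342.77; payment $3,901.00; balance $39,441.77
Quarter 2: opening $39,441.77; payment $3,901.00; balance $35,540.77
Quarter 3: opening $35,540.77; payment $3,901.00; balance $31,639.77
Quarter 4: opening $31,639.77; payment $3,901.00; balance $27,738.77
Quarter 5: opening $27,738.77; payment $3,901.00; balance $23,837.77
Quarter 6: opening $23,837.77; payment $3,901.00; balance $19,936.77
Quarter 7: opening $19,936.77; payment $3,901.00; balance $16,035.77
Quarter 8: opening $16,035.77; payment $3,901.00; balance $12,134.77

$12,134.77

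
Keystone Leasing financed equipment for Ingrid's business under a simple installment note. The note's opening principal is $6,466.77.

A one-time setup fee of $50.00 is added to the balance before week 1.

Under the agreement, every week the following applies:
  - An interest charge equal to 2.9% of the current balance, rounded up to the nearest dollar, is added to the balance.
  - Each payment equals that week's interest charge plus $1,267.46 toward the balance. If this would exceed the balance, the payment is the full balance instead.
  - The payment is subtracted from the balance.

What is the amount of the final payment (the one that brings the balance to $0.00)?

Week 1: $6,516.77 +$189.00 interest = $6,705.77; pay $1,456.46 → $5,249.31
Week 2: $5,249.31 +$153.00 interest = $5,402.31; pay $1,420.46 → $3,981.85
Week 3: $3,981.85 +$116.00 interest = $4,097.85; pay $1,383.46 → $2,714.39
Week 4: $2,714.39 +$79.00 interest = $2,793.39; pay $1,346.46 → $1,446.93
Week 5: $1,446.93 +$42.00 interest = $1,488.93; pay $1,309.46 → $179.47
Week 6: $179.47 +$6.00 interest = $185.47; pay $185.47 → $0.00

$185.47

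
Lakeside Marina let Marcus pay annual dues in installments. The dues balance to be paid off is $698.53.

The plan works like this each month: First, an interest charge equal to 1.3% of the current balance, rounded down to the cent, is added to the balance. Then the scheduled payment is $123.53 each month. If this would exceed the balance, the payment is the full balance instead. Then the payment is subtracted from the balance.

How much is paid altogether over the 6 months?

Month 1: opening $698.53; interest $9.08 → $707.61; payment $123.53; balance $584.08
Month 2: opening $584.08; interest $7.59 → $591.67; payment $123.53; balance $468.14
Month 3: opening $468.14; interest $6.08 → $474.22; payment $123.53; balance $350.69
Month 4: opening $350.69; interest $4.55 → $355.24; payment $123.53; balance $231.71
Month 5: opening $231.71; interest $3.01 → $234.72; payment $123.53; balance $111.19
Month 6: opening $111.19; interest $1.44 → $112.63; payment $112.63; balance $0.00
Total paid: $730.28

$730.28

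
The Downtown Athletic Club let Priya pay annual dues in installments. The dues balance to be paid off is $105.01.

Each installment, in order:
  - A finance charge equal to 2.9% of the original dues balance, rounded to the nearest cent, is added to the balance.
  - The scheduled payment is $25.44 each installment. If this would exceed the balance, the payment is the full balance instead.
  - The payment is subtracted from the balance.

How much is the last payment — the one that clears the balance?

Installment 1: $105.01 +$3.05 interest = $108.06; pay $25.44 → $82.62
Installment 2: $82.62 +$3.05 interest = $85.67; pay $25.44 → $60.23
Installment 3: $60.23 +$3.05 interest = $63.28; pay $25.44 → $37.84
Installment 4: $37.84 +$3.05 interest = $40.89; pay $25.44 → $15.45
Installment 5: $15.45 +$3.05 interest = $18.50; pay $18.50 → $0.00

$18.50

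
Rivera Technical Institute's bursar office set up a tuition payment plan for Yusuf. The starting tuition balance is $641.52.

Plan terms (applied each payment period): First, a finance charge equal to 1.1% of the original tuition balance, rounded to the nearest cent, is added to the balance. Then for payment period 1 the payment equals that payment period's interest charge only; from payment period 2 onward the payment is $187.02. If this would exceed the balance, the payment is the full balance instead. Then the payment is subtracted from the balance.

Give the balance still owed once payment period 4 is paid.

$101.64

Payment period 1: opening $641.52; interest $7.06 → $648.58; payment $7.06; balance $641.52
Payment period 2: opening $641.52; interest $7.06 → $648.58; payment $187.02; balance $461.56
Payment period 3: opening $461.56; interest $7.06 → $468.62; payment $187.02; balance $281.60
Payment period 4: opening $281.60; interest $7.06 → $288.66; payment $187.02; balance $101.64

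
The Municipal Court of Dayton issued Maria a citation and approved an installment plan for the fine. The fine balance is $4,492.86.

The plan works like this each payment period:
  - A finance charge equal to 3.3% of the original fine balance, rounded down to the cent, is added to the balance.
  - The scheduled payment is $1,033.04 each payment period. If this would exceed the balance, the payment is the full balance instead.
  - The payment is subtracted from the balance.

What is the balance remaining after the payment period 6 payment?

$0.00

Payment period 1: $4,492.86 +$148.26 interest = $4,641.12; pay $1,033.04 → $3,608.08
Payment period 2: $3,608.08 +$148.26 interest = $3,756.34; pay $1,033.04 → $2,723.30
Payment period 3: $2,723.30 +$148.26 interest = $2,871.56; pay $1,033.04 → $1,838.52
Payment period 4: $1,838.52 +$148.26 interest = $1,986.78; pay $1,033.04 → $953.74
Payment period 5: $953.74 +$148.26 interest = $1,102.00; pay $1,033.04 → $68.96
Payment period 6: $68.96 +$148.26 interest = $217.22; pay $217.22 → $0.00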